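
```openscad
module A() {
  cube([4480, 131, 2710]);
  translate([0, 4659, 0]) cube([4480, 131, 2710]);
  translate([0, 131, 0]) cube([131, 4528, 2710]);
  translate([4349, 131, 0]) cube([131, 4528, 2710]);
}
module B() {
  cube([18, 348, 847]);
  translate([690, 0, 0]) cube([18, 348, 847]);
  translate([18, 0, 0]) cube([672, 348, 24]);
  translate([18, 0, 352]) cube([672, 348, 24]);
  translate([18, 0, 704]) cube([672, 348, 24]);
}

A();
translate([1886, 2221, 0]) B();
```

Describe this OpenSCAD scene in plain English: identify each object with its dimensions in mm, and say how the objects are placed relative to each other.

A is a box-shaped house frame (walls only): outside footprint 4480×4790 mm, wall height 2710 mm, wall thickness 131 mm. The two y-facing walls run the full x-width; the two x-facing walls fit between the inner faces of the y-facing walls.

B is an open bookshelf. Two side panels, each 18 mm thick, 348 mm deep and 847 mm tall, stand 708 mm apart (outside-to-outside). Between them sit 3 shelves, each 24 mm thick and 348 mm deep, spanning the full gap between the sides. The bottom shelf rests on the floor (its underside at z = 0) and the clear gap between one shelf's top and the next shelf's underside is 328 mm.

The bookshelf sits inside the house frame, centred.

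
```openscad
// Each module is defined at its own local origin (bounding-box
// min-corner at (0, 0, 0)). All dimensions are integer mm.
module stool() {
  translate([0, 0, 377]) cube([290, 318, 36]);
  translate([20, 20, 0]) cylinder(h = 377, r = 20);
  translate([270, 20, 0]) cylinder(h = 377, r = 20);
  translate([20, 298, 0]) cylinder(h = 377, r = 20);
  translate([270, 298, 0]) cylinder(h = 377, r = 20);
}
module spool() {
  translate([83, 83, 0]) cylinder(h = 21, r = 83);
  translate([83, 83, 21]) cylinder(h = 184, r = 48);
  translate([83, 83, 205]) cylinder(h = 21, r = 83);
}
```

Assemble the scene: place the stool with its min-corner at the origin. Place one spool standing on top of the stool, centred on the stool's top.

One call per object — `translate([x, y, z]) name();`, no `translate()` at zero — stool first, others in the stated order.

stool();
translate([62, 76, 413]) spool();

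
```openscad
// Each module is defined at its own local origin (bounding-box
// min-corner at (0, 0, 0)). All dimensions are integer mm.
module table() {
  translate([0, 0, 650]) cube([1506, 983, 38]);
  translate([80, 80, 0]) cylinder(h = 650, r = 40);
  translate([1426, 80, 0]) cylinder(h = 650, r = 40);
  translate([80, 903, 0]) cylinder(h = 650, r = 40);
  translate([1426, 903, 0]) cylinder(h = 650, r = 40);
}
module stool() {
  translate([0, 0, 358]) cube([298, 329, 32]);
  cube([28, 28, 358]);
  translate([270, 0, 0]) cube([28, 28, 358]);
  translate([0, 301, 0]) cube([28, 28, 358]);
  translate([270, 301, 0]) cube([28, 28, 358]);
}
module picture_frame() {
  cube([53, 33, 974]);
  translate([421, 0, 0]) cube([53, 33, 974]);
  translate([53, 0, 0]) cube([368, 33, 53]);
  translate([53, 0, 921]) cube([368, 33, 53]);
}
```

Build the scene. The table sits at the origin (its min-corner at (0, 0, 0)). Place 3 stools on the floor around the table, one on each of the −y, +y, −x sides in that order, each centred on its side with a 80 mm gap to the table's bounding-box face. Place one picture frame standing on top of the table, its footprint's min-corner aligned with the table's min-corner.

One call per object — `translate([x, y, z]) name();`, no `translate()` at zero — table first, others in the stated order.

table();
translate([604, -409, 0]) stool();
translate([604, 1063, 0]) stool();
translate([-378, 327, 0]) stool();
translate([0, 0, 688]) picture_frame();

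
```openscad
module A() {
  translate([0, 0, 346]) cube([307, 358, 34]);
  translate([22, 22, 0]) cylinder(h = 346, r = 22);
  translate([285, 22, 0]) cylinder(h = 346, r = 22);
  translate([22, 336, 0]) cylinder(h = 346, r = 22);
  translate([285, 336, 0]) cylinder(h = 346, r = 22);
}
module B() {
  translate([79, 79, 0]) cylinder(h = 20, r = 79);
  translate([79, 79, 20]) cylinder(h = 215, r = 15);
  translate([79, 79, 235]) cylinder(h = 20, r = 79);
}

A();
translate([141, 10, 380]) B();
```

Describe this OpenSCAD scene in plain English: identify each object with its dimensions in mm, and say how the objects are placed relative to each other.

A is a four-legged stool. The seat is 307×358 mm, 34 mm thick, top at z = 380 mm. It stands on four round legs, each 44 mm in diameter, from z = 0 to the seat underside, each leg's axis is inset half a diameter from the nearest pair of seat edges (so the leg's bounding box is flush with the corner).

B is a spool: two coaxial disc flanges of radius 79 mm and thickness 20 mm, joined by a core cylinder of radius 15 mm and height 215 mm. The lower flange rests on z = 0 and the three cylinders share a vertical axis.

The spool is on top of the stool.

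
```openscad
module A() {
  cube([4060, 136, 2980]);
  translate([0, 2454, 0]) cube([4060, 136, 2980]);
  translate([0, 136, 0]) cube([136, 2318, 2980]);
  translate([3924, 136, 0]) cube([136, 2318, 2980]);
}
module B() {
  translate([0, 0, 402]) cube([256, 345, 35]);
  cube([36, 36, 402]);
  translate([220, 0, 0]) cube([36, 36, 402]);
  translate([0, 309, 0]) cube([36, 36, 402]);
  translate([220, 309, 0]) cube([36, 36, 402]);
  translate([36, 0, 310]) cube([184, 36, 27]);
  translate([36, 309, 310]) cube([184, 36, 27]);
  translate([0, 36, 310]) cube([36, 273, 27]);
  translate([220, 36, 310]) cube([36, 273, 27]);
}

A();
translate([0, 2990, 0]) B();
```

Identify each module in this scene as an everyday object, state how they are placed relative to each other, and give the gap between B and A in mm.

A is a house frame. B is a stool. The stool is on the floor beside the house frame on its +y side. The gap between the stool and the house frame is 400 mm.

The stool's nearest face is 400 mm from the house frame's +y face.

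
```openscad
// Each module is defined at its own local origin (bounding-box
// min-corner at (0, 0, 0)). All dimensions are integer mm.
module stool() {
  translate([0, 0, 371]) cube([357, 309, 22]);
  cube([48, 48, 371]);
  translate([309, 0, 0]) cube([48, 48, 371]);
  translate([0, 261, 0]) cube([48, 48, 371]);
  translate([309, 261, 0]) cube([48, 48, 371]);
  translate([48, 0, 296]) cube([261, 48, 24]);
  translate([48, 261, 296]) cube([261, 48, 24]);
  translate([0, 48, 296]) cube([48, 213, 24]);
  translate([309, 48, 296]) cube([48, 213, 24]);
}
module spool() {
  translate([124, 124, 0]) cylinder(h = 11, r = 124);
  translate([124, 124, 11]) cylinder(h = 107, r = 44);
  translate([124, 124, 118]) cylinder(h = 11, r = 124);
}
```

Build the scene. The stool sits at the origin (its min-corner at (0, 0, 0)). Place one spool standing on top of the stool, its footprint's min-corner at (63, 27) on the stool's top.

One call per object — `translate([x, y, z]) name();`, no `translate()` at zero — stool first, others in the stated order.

stool();
translate([63, 27, 393]) spool();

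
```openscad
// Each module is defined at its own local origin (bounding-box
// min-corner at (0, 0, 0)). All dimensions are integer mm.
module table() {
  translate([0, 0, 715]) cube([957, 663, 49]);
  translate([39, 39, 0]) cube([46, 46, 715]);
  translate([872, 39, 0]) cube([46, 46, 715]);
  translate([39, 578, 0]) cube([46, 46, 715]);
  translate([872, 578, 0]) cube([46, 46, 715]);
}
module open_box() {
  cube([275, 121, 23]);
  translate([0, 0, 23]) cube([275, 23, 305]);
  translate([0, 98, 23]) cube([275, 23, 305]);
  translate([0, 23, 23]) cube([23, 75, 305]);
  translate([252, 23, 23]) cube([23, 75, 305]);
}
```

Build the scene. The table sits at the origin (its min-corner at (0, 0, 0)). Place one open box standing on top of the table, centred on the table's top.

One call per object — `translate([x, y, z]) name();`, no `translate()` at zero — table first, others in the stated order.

table();
translate([341, 271, 764]) open_box();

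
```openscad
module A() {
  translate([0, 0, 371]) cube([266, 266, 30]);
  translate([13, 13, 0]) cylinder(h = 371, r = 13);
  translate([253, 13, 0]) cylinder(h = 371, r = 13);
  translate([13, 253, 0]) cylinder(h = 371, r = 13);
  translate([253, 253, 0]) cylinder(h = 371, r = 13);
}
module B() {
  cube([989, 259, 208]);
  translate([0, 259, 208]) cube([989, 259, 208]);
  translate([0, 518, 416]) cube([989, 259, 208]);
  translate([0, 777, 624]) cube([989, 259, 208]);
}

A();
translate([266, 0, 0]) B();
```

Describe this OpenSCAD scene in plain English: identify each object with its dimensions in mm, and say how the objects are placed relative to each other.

A is a four-legged stool. The seat is 266×266 mm, 30 mm thick, top at z = 401 mm. It stands on four round legs, each 26 mm in diameter, from z = 0 to the seat underside, each leg's axis is inset half a diameter from the nearest pair of seat edges (so the leg's bounding box is flush with the corner).

B is a run of 4 identical solid stair steps. Each tread is 989×259 mm and each step block is 208 mm high. Step 1 rests on the floor; step k is offset from step 1 by (k−1)×259 mm in y and (k−1)×208 mm in z.

The staircase is against the stool's +x side, with their −y faces flush.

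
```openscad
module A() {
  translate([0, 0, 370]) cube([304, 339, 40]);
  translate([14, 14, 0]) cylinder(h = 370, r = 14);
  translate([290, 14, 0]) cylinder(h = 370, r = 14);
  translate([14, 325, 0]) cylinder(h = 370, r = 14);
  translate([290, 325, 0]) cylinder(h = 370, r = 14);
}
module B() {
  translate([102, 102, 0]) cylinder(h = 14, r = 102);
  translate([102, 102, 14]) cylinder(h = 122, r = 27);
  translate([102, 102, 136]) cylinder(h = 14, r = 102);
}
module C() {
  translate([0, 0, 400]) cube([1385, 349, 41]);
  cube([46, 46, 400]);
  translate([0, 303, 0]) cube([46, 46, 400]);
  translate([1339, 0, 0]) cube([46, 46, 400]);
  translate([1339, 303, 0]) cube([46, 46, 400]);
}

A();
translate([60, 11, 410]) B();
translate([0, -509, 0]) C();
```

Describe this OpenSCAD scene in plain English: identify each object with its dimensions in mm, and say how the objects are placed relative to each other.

A is a simple wooden stool: a rectangular seat 304 mm (x) by 339 mm (y), 40 mm thick, top face at z = 410 mm, on four round legs, each 28 mm in diameter. The legs rest on z = 0, each leg's axis is inset half a diameter from the nearest pair of seat edges (so the leg's bounding box is flush with the corner).

B is a spool: two coaxial disc flanges of radius 102 mm and thickness 14 mm, joined by a core cylinder of radius 27 mm and height 122 mm. The lower flange rests on z = 0 and the three cylinders share a vertical axis.

C is a bench: a 1385×349 mm seat slab, 41 mm thick, top at z = 441 mm, on four 46×46 mm square legs flush with the seat corners and standing on z = 0.

The spool is on top of the stool. The bench is on the floor beside the stool on its −y side.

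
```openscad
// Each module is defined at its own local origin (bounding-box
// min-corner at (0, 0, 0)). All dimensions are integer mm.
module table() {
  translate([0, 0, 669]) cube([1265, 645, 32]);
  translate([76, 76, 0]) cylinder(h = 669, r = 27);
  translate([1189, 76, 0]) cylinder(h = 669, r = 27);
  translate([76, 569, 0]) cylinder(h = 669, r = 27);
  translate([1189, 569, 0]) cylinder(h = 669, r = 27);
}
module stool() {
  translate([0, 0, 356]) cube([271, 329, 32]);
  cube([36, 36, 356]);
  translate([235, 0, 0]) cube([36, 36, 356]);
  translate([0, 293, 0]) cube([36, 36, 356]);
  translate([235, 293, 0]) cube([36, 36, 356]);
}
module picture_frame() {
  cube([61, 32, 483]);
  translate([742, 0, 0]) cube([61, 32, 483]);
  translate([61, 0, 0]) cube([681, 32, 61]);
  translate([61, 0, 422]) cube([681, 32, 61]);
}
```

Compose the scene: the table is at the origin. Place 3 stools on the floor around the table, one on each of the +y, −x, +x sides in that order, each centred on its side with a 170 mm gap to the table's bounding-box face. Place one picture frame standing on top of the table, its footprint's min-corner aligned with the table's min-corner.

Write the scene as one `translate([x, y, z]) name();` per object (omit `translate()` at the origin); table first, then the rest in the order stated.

table();
translate([497, 815, 0]) stool();
translate([-441, 158, 0]) stool();
translate([1435, 158, 0]) stool();
translate([0, 0, 701]) picture_frame();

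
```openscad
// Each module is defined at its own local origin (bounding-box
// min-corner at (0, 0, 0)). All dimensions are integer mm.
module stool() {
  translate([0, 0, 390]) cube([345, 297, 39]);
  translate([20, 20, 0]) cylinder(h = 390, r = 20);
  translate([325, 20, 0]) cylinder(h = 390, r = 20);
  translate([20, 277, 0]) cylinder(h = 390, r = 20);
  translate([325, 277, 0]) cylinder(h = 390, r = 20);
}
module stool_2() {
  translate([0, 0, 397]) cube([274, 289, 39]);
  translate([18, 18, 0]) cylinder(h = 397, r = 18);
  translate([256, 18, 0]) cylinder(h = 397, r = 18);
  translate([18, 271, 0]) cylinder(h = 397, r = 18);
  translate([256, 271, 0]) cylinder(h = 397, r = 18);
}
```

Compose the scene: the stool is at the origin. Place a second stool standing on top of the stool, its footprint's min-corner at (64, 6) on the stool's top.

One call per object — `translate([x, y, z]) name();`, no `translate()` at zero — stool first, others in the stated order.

stool();
translate([64, 6, 429]) stool_2();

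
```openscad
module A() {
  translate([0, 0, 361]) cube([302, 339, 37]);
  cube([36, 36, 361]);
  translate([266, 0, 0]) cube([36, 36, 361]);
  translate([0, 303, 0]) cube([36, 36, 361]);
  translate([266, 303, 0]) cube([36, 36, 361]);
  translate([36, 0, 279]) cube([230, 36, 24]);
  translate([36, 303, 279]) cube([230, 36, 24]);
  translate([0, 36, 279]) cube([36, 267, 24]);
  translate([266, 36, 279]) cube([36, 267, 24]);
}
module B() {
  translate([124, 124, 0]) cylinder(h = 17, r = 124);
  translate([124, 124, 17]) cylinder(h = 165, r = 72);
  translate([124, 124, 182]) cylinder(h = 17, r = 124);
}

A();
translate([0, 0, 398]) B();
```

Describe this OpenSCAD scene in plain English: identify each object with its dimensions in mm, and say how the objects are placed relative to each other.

A is a four-legged stool. The seat is a 302×339×37 mm slab whose top surface is at z = 398 mm; four square legs, each 36×36 mm in cross-section, run from the floor (z = 0) to the underside of the seat, each flush with a corner of the seat. Four stretchers, 36 mm wide and 24 mm tall, connect adjacent legs with their undersides at z = 279 mm, each running between the inner faces of the legs it joins and aligned with the legs' outer faces on the other axis.

B is a spool: two coaxial disc flanges of radius 124 mm and thickness 17 mm, joined by a core cylinder of radius 72 mm and height 165 mm. The lower flange rests on z = 0 and the three cylinders share a vertical axis.

The spool is on top of the stool.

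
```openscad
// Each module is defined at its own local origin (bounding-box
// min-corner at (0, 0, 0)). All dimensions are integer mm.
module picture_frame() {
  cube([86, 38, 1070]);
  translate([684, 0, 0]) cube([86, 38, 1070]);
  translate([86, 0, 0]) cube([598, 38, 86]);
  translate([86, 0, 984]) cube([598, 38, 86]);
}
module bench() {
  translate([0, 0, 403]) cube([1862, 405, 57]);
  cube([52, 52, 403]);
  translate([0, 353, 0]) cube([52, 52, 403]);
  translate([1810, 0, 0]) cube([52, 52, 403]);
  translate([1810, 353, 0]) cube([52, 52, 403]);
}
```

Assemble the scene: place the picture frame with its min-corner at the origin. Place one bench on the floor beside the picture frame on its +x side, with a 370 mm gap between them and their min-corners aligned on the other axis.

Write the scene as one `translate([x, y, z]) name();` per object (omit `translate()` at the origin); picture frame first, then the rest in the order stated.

picture_frame();
translate([1140, 0, 0]) bench();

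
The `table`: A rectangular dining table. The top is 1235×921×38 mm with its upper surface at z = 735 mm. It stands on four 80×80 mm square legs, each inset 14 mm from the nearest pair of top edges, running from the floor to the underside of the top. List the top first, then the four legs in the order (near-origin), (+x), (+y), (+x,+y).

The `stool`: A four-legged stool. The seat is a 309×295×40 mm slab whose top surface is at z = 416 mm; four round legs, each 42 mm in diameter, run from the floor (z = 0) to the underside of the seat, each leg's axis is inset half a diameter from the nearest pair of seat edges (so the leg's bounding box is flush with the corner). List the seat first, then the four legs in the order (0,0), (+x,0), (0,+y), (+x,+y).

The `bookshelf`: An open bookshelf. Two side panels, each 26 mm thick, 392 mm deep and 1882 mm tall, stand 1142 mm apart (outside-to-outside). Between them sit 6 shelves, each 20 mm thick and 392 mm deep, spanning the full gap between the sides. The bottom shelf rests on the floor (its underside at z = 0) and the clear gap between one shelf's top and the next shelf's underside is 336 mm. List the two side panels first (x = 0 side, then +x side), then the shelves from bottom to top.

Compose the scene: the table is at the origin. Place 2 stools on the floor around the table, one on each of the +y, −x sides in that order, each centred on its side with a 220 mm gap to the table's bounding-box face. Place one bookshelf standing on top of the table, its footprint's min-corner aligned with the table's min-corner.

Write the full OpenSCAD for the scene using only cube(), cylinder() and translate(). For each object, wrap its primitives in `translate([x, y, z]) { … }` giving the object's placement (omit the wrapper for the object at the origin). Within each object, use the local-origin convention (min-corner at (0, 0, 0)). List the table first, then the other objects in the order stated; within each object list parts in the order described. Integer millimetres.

translate([0, 0, 697]) cube([1235, 921, 38]);
translate([14, 14, 0]) cube([80, 80, 697]);
translate([1141, 14, 0]) cube([80, 80, 697]);
translate([14, 827, 0]) cube([80, 80, 697]);
translate([1141, 827, 0]) cube([80, 80, 697]);
translate([463, 1141, 0]) {
  translate([0, 0, 376]) cube([309, 295, 40]);
  translate([21, 21, 0]) cylinder(h = 376, r = 21);
  translate([288, 21, 0]) cylinder(h = 376, r = 21);
  translate([21, 274, 0]) cylinder(h = 376, r = 21);
  translate([288, 274, 0]) cylinder(h = 376, r = 21);
}
translate([-529, 313, 0]) {
  translate([0, 0, 376]) cube([309, 295, 40]);
  translate([21, 21, 0]) cylinder(h = 376, r = 21);
  translate([288, 21, 0]) cylinder(h = 376, r = 21);
  translate([21, 274, 0]) cylinder(h = 376, r = 21);
  translate([288, 274, 0]) cylinder(h = 376, r = 21);
}
translate([0, 0, 735]) {
  cube([26, 392, 1882]);
  translate([1116, 0, 0]) cube([26, 392, 1882]);
  translate([26, 0, 0]) cube([1090, 392, 20]);
  translate([26, 0, 356]) cube([1090, 392, 20]);
  translate([26, 0, 712]) cube([1090, 392, 20]);
  translate([26, 0, 1068]) cube([1090, 392, 20]);
  translate([26, 0, 1424]) cube([1090, 392, 20]);
  translate([26, 0, 1780]) cube([1090, 392, 20]);
}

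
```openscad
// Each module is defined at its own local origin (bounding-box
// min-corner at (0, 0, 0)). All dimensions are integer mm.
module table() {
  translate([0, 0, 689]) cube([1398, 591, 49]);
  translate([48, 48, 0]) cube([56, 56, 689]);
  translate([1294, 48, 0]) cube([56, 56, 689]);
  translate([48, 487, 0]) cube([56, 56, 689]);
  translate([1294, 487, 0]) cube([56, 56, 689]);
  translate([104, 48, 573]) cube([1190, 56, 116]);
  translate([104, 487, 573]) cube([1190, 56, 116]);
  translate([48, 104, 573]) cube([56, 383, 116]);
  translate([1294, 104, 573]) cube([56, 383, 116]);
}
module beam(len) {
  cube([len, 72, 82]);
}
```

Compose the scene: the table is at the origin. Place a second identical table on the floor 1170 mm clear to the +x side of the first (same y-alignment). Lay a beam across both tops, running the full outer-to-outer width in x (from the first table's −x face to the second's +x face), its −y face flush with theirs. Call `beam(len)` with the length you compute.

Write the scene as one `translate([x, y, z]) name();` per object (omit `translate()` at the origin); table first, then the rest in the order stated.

table();
translate([2568, 0, 0]) table();
translate([0, 0, 738]) beam(3966);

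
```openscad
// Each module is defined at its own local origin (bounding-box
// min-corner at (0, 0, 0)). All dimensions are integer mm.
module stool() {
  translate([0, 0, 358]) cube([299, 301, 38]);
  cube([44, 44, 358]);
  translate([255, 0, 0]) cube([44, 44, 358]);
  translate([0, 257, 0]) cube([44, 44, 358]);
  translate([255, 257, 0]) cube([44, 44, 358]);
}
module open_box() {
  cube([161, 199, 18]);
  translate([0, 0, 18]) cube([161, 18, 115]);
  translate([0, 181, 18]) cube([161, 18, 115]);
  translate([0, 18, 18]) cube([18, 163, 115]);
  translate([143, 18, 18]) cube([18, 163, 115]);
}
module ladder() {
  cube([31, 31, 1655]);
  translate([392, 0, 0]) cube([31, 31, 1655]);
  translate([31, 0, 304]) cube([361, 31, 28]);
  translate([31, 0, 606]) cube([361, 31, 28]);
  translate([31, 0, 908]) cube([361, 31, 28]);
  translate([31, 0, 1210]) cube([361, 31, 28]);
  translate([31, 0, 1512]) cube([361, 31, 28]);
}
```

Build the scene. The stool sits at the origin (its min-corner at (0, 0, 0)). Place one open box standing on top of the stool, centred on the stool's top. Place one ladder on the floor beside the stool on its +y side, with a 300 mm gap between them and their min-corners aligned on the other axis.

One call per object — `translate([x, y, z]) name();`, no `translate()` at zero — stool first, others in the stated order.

stool();
translate([69, 51, 396]) open_box();
translate([0, 601, 0]) ladder();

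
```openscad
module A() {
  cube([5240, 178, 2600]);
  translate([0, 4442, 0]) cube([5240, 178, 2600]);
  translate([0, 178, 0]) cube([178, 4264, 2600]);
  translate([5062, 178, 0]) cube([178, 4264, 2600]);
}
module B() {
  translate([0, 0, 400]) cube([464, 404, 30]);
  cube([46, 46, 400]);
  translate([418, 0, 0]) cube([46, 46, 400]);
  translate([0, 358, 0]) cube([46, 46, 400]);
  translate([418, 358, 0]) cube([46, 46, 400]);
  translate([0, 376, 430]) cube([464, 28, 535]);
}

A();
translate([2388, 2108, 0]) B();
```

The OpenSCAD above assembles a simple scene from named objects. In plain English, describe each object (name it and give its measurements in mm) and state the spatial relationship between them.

A is the wall frame of a small rectangular building: four walls, each 2600 mm tall and 178 mm thick, enclosing a footprint 5240 mm (x) by 4620 mm (y) outside-to-outside, with no floor or roof. The front and back walls (the −y and +y sides) span the full width; the two side walls fit between them.

B is a chair. The seat is a 464×404×30 mm slab with its top at z = 430 mm, on four 46×46 mm corner legs (flush with the seat edges, standing on z = 0). A flat backrest 28 mm thick, 535 mm tall, spans the full seat width and rises from the seat top along its +y edge, rear face flush with the rear of the seat.

The chair sits inside the house frame, centred.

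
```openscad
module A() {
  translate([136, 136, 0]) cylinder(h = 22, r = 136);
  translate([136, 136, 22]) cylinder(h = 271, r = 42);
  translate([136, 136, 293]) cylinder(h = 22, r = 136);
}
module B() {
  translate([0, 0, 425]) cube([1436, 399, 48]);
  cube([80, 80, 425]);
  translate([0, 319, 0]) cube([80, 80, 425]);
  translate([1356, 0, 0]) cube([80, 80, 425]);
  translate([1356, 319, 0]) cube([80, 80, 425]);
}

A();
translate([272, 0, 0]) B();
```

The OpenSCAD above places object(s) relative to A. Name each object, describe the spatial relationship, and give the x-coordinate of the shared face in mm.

The spool's +x face and the bench's −x face are both at x = 272 mm.

A is a spool. B is a bench. The bench is against the spool's +x side, with their −y faces flush. The x-coordinate of the shared face is 272 mm.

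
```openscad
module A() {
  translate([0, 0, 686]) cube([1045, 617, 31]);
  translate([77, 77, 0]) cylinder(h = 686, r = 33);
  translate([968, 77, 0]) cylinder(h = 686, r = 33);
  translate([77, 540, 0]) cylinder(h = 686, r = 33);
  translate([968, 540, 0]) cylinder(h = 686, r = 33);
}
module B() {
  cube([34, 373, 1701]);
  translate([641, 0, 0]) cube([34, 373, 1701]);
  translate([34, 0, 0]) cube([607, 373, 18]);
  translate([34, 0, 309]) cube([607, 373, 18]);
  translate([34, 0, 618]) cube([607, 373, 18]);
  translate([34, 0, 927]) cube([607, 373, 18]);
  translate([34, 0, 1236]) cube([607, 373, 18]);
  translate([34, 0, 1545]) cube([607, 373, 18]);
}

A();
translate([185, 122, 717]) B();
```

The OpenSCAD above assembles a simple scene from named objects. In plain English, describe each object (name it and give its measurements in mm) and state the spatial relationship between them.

A is a table with a 1045×617 mm rectangular top, 31 mm thick, top surface at z = 717 mm, supported by four round legs of 66 mm diameter, each leg's bounding box inset 44 mm from the nearest pair of top edges, running from the floor.

B is a bookshelf 675 mm wide overall, 373 mm deep and 1701 mm tall. The two sides are 34 mm thick vertical panels. 6 horizontal shelves of 18 mm thickness span between the inner faces of the sides; the lowest shelf sits on the floor and shelves are stacked with a clear vertical gap of 291 mm between each pair.

The bookshelf is on top of the table, centred.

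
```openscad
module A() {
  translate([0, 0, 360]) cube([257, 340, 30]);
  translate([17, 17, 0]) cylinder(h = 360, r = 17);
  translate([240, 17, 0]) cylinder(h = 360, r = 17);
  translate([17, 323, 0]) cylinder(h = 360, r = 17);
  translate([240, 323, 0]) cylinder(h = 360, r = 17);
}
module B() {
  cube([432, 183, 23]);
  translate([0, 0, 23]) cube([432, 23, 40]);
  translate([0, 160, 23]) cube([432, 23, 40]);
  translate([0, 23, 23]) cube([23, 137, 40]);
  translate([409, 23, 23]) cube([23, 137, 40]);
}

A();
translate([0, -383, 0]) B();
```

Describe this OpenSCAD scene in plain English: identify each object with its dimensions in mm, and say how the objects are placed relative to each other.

A is a four-legged stool. The seat is a 257×340×30 mm slab whose top surface is at z = 390 mm; four round legs, each 34 mm in diameter, run from the floor (z = 0) to the underside of the seat, each leg's axis is inset half a diameter from the nearest pair of seat edges (so the leg's bounding box is flush with the corner).

B is an open storage box with external size 432×183×63 mm and wall thickness 23 mm (the base is also 23 mm thick). The base covers the whole footprint; the four walls stand on the base, with the y-facing walls full-width and the x-facing walls fitting between their inner faces.

The open box is on the floor beside the stool on its −y side.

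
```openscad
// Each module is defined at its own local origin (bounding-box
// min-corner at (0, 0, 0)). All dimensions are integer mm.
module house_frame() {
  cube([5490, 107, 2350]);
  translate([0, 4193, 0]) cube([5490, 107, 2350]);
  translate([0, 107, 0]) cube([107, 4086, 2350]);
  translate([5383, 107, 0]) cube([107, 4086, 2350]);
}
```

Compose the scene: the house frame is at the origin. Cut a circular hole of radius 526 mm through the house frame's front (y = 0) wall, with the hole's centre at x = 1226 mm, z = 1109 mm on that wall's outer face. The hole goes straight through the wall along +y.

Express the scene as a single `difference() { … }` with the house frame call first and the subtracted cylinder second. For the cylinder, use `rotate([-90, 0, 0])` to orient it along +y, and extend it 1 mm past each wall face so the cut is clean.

difference() {
  house_frame();
  translate([1226, -1, 1109]) rotate([-90, 0, 0]) cylinder(h = 109, r = 526);
}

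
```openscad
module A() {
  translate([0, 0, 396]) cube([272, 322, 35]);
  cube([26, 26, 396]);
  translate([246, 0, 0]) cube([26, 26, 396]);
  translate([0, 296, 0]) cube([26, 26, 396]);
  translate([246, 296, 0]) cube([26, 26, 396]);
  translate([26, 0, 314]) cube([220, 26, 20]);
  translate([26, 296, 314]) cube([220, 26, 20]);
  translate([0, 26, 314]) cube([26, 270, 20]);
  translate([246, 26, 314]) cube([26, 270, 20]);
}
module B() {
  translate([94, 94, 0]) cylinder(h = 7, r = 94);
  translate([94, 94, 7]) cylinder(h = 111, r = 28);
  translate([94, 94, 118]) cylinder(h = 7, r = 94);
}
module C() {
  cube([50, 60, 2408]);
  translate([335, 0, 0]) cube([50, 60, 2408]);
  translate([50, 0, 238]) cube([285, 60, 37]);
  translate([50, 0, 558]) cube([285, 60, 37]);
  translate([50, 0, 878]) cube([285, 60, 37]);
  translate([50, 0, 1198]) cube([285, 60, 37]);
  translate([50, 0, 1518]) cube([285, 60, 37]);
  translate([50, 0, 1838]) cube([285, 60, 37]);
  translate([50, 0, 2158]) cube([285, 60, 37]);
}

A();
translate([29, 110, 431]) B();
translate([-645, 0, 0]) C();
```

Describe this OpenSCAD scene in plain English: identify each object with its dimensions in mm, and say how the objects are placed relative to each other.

A is a four-legged stool. The seat is a 272×322×35 mm slab whose top surface is at z = 431 mm; four square legs, each 26×26 mm in cross-section, run from the floor (z = 0) to the underside of the seat, each flush with a corner of the seat. Four stretchers, 26 mm wide and 20 mm tall, connect adjacent legs with their undersides at z = 314 mm, each running between the inner faces of the legs it joins and aligned with the legs' outer faces on the other axis.

B is a spool: two coaxial disc flanges of radius 94 mm and thickness 7 mm, joined by a core cylinder of radius 28 mm and height 111 mm. The lower flange rests on z = 0 and the three cylinders share a vertical axis.

C is a wooden ladder with two side rails of 50×60 mm section and 2408 mm height, set 385 mm apart overall. Between them run 7 rectangular rungs (60 mm deep, 37 mm thick), front faces flush with the rails' −y face. The bottom of the first rung is 238 mm above the floor and each subsequent rung is 320 mm higher than the one below.

The spool is on top of the stool. The ladder is on the floor beside the stool on its −x side.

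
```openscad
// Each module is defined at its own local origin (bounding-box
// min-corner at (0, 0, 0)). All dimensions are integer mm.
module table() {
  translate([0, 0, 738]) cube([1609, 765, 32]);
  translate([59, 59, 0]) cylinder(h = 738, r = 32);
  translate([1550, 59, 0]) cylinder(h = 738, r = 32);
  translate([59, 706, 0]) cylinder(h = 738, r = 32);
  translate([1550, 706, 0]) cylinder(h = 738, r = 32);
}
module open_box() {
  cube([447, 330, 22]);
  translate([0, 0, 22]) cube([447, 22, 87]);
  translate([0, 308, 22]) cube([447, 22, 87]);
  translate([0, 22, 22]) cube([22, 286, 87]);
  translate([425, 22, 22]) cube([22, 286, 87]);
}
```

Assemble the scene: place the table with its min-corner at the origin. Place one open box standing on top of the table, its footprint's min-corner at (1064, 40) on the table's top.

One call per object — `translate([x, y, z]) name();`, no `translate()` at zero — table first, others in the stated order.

table();
translate([1064, 40, 770]) open_box();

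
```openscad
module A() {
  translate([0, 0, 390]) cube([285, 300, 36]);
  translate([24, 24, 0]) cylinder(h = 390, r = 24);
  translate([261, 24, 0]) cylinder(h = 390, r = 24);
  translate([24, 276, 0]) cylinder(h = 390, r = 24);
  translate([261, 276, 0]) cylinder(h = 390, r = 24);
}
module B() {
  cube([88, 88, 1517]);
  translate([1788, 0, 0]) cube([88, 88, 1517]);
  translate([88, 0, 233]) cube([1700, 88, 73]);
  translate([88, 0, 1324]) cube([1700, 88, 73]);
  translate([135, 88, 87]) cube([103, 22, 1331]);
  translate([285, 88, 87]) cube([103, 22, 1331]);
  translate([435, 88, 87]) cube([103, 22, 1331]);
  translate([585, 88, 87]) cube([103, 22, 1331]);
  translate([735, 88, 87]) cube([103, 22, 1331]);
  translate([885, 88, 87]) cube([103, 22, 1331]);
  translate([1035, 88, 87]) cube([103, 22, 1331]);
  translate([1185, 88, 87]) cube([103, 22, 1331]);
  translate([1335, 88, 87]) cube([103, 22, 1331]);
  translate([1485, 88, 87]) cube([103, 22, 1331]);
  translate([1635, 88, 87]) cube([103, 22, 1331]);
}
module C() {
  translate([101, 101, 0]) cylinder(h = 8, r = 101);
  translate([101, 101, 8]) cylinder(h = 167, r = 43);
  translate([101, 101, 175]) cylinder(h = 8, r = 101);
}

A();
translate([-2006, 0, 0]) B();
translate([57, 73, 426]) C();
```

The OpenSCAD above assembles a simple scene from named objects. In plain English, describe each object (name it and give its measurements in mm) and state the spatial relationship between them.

A is a four-legged stool. The seat is a 285×300×36 mm slab whose top surface is at z = 426 mm; four round legs, each 48 mm in diameter, run from the floor (z = 0) to the underside of the seat, each leg's axis is inset half a diameter from the nearest pair of seat edges (so the leg's bounding box is flush with the corner).

B is a fence section. Two 88×88 mm posts, 1517 mm tall, stand on the floor with a clear span of 1700 mm between their inner faces. Two horizontal rails of 88×73 mm section span the gap between the posts with their undersides at z = 233 mm and z = 1324 mm, flush with the posts' −y face. 11 pickets, each 103 mm wide, 22 mm thick and 1331 mm tall, are fixed to the +y face of the rails with their bottoms at z = 87 mm, evenly spaced across the span with equal gaps (rounded down to the nearest mm) at the −x end and between each pair — any rounding remainder accumulates at the +x end.

C is a spool: two coaxial disc flanges of radius 101 mm and thickness 8 mm, joined by a core cylinder of radius 43 mm and height 167 mm. The lower flange rests on z = 0 and the three cylinders share a vertical axis.

The fence section is on the floor beside the stool on its −x side. The spool is on top of the stool.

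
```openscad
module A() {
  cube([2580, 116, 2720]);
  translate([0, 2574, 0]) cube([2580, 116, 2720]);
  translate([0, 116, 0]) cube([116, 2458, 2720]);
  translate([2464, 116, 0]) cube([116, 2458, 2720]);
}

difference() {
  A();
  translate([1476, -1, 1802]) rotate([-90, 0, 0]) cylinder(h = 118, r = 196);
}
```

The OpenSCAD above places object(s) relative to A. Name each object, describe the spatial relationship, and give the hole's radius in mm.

A is a house frame. The house frame has a circular hole through its front wall. The hole's radius is 196 mm.

The subtracted cylinder has r = 196 mm.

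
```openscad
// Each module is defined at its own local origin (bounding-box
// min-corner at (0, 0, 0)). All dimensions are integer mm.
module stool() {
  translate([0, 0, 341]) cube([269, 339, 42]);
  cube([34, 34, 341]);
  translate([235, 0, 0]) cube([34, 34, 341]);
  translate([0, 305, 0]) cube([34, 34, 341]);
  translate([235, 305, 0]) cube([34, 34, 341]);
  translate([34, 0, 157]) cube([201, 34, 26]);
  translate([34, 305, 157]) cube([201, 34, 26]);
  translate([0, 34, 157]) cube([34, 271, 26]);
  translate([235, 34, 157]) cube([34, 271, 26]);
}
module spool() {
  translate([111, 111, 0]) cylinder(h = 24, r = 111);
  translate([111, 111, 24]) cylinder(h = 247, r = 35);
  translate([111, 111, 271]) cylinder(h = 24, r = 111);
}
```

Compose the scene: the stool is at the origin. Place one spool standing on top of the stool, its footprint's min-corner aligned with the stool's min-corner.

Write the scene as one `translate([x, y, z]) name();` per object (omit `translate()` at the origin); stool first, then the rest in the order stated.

stool();
translate([0, 0, 383]) spool();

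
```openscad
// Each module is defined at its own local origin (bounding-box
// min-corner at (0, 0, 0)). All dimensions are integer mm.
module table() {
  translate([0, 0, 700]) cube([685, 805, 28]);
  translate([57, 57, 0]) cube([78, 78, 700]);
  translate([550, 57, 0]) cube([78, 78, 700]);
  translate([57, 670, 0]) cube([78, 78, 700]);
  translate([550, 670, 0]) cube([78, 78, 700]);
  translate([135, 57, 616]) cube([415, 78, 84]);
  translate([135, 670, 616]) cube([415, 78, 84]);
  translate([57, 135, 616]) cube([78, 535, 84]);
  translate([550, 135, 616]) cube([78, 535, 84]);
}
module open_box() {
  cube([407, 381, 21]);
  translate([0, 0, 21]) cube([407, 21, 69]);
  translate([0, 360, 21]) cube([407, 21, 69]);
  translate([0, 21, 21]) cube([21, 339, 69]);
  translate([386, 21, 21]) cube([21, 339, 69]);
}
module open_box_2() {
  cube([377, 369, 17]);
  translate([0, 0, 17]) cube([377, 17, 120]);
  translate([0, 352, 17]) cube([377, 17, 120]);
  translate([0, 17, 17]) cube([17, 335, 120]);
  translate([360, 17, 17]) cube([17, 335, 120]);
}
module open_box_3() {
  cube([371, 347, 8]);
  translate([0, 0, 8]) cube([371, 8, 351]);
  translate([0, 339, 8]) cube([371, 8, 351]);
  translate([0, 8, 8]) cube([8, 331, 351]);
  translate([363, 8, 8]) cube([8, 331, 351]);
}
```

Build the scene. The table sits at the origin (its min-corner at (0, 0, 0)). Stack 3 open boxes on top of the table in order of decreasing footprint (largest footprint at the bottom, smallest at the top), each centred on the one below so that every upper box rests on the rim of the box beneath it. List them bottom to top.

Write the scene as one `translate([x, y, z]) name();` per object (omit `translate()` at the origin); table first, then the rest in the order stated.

table();
translate([139, 212, 728]) open_box();
translate([154, 218, 818]) open_box_2();
translate([157, 229, 955]) open_box_3();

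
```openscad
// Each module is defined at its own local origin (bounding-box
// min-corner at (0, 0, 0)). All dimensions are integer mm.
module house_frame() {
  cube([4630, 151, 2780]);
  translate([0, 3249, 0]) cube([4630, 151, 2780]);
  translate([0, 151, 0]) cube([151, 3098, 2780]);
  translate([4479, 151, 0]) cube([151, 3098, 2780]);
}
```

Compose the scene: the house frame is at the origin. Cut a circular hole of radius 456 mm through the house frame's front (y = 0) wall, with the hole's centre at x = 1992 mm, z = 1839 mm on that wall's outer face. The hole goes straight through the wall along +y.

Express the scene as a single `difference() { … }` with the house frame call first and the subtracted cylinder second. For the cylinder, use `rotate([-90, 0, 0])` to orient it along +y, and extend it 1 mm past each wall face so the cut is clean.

difference() {
  house_frame();
  translate([1992, -1, 1839]) rotate([-90, 0, 0]) cylinder(h = 153, r = 456);
}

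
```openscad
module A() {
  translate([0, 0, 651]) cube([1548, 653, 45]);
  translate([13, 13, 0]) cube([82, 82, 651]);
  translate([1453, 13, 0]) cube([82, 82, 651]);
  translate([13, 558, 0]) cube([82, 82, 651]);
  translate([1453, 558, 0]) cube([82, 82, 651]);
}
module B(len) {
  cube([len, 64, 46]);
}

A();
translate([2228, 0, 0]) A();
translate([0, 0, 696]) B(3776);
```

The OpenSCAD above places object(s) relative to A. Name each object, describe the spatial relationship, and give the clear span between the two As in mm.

A is a table. B is a beam. A beam spans the tops of two tables. The clear span between the two tables is 680 mm.

Second table starts at x = 2228; first ends at x = 1548; clear span = 2228 − 1548 = 680 mm.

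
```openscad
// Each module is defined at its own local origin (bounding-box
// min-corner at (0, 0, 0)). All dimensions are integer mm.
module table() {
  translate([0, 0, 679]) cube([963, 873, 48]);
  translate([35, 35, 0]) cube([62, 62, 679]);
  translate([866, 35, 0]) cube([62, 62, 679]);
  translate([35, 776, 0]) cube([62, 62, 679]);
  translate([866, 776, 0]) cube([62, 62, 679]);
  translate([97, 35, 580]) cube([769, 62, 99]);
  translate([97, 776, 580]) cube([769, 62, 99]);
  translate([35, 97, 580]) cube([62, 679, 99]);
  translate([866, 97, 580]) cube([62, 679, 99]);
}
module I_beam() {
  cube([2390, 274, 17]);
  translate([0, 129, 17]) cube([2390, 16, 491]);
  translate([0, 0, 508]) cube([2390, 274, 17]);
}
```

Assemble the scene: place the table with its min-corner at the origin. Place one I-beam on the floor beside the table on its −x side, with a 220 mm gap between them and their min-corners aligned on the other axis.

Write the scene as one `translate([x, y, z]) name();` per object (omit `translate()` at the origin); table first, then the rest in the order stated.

table();
translate([-2610, 0, 0]) I_beam();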